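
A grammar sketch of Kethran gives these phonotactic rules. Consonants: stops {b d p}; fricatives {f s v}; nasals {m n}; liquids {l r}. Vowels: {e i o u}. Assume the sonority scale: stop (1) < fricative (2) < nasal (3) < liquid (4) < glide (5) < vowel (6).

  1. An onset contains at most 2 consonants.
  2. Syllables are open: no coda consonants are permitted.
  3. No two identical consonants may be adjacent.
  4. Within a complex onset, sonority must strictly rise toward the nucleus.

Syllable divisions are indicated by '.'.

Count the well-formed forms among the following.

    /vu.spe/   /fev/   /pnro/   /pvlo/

/vu.spe/ — violates constraint 4: syllable 2 onset /sp/: /s/ (fricative, 2) → /p/ (stop, 1) does not rise → ill-formed
/fev/ — violates constraint 2: syllable 1 coda /v/ has 1 consonant (> 0) → ill-formed
/pnro/ — violates constraint 1: syllable 1 onset /pnr/ has 3 consonants (> 2) → ill-formed
/pvlo/ — violates constraint 1: syllable 1 onset /pvl/ has 3 consonants (> 2) → ill-formed
No form is well-formed → 0.

0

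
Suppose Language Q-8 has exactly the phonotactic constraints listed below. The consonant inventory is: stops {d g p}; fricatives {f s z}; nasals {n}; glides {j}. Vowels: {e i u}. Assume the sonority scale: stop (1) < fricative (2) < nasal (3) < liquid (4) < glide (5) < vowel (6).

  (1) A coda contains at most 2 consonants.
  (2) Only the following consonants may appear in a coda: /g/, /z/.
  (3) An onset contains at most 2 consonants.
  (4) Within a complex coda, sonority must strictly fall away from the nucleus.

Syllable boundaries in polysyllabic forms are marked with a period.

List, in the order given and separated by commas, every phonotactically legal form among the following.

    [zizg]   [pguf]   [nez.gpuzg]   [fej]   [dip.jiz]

[zizg] — σ1 onset /z/, coda /zg/ (2→1 falls) ok → phonotactically legal
[pguf] — violates constraint 2: syllable 1 coda contains /f/, which is not a licensed coda consonant → phonotactically illegal
[nez.gpuzg] — σ1 onset /n/, coda /z/ ok; σ2 onset /gp/ (2C), coda /zg/ (2→1 falls) ok → phonotactically legal
[fej] — violates constraint 2: syllable 1 coda contains /j/, which is not a licensed coda consonant → phonotactically illegal
[dip.jiz] — violates constraint 2: syllable 1 coda contains /p/, which is not a licensed coda consonant → phonotactically illegal

[zizg], [nez.gpuzg]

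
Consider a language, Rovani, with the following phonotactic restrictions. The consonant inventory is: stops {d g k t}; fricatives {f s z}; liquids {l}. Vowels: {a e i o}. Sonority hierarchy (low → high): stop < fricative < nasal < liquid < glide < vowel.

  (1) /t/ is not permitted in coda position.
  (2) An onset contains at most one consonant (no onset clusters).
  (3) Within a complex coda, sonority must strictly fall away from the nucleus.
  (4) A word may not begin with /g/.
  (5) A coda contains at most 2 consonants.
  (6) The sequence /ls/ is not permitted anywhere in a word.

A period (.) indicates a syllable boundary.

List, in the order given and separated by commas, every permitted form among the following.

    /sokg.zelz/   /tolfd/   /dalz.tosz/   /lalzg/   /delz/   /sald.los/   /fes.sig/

/sokg.zelz/ — violates constraint 3: syllable 1 coda /kg/: /k/ (stop, 1) → /g/ (stop, 1) does not fall → not permitted
/tolfd/ — violates constraint 5: syllable 1 coda /lfd/ has 3 consonants (> 2) → not permitted
/dalz.tosz/ — violates constraint 3: syllable 2 coda /sz/: /s/ (fricative, 2) → /z/ (fricative, 2) does not fall → not permitted
/lalzg/ — violates constraint 5: syllable 1 coda /lzg/ has 3 consonants (> 2) → not permitted
/delz/ — σ1 onset /d/, coda /lz/ (4→2 falls) ok → permitted
/sald.los/ — σ1 onset /s/, coda /ld/ (4→1 falls) ok; σ2 onset /l/, coda /s/ ok → permitted
/fes.sig/ — σ1 onset /f/, coda /s/ ok; σ2 onset /s/, coda /g/ ok → permitted

/delz/, /sald.los/, /fes.sig/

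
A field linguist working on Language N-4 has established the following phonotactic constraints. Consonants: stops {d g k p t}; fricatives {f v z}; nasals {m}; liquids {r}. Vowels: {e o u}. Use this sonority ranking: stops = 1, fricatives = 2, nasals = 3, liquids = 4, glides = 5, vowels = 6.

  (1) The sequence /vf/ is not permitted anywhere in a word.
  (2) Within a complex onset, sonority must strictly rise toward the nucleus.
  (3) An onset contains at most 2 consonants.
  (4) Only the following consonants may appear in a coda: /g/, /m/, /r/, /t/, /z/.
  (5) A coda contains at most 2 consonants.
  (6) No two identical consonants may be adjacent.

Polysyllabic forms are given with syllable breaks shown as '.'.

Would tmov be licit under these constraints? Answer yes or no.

tmov — violates constraint 4: syllable 1 coda contains /v/, which is not a licensed coda consonant → illicit

no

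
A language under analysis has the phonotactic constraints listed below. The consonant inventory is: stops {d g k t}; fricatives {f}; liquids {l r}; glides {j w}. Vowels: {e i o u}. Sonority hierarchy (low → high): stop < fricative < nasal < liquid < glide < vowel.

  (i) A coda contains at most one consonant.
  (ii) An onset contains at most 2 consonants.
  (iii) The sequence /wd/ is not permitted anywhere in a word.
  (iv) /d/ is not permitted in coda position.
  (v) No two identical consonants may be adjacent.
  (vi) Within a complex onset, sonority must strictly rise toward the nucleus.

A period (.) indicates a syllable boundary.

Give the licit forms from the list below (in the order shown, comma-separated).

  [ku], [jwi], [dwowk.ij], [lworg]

[ku]

[ku] — σ1 onset /k/, coda /∅/ ok → licit
[jwi] — violates constraint (vi): syllable 1 onset /jw/: /j/ (glide, 5) → /w/ (glide, 5) does not rise → illicit
[dwowk.ij] — violates constraint (i): syllable 1 coda /wk/ has 2 consonants (> 1) → illicit
[lworg] — violates constraint (i): syllable 1 coda /rg/ has 2 consonants (> 1) → illicit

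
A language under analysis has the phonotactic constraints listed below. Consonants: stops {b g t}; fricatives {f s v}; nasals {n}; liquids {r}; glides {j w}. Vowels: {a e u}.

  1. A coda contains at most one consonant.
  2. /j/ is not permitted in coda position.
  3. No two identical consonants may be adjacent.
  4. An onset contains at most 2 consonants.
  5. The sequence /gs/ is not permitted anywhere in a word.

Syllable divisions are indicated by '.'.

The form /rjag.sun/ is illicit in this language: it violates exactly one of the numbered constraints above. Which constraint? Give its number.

5

/rjag.sun/: contains banned sequence /gs/.
This is a violation of constraint 5: "The sequence /gs/ is not permitted anywhere in a word."
The remaining constraints (1, 2, 3, 4) are satisfied.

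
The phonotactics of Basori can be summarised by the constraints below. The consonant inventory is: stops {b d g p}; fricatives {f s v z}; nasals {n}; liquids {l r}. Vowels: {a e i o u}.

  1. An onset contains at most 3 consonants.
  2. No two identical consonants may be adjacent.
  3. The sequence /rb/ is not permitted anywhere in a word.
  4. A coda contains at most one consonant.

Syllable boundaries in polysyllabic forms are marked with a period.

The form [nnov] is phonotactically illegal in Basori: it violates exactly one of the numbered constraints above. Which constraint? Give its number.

2

[nnov]: adjacent identical consonants /nn/.
This is a violation of constraint 2: "No two identical consonants may be adjacent."
The remaining constraints (1, 3, 4) are satisfied.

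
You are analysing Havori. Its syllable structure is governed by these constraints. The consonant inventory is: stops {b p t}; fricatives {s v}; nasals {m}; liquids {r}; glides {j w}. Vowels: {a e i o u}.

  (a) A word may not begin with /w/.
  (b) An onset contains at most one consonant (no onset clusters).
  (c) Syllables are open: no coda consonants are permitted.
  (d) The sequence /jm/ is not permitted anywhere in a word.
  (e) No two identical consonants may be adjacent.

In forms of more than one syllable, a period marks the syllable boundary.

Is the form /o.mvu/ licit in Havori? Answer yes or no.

/o.mvu/ — violates constraint (b): syllable 2 onset /mv/ has 2 consonants (> 1) → illicit

no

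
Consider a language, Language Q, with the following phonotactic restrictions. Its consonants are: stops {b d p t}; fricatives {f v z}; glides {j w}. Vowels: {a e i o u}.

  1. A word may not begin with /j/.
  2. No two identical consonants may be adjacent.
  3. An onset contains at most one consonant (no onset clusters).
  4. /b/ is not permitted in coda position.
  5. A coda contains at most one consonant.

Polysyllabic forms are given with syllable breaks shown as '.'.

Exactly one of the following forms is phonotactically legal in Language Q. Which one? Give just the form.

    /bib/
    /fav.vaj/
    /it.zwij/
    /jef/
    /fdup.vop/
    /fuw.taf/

/fuw.taf/

/bib/ — violates constraint 4: syllable 1 coda contains /b/ → phonotactically illegal
/fav.vaj/ — violates constraint 2: adjacent identical consonants /vv/ → phonotactically illegal
/it.zwij/ — violates constraint 3: syllable 2 onset /zw/ has 2 consonants (> 1) → phonotactically illegal
/jef/ — violates constraint 1: word begins with /j/ → phonotactically illegal
/fdup.vop/ — violates constraint 3: syllable 1 onset /fd/ has 2 consonants (> 1) → phonotactically illegal
/fuw.taf/ — σ1 onset /f/, coda /w/ ok; σ2 onset /t/, coda /f/ ok → phonotactically legal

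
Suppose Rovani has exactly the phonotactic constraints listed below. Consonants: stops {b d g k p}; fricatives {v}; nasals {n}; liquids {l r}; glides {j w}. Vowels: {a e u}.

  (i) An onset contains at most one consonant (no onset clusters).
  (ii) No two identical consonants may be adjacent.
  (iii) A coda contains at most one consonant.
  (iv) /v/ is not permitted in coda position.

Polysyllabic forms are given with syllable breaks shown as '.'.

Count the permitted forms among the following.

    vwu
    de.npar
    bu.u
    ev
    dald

1

vwu — violates constraint (i): syllable 1 onset /vw/ has 2 consonants (> 1) → not permitted
de.npar — violates constraint (i): syllable 2 onset /np/ has 2 consonants (> 1) → not permitted
bu.u — σ1 onset /b/, coda /∅/ ok; σ2 onset /∅/, coda /∅/ ok → permitted
ev — violates constraint (iv): syllable 1 coda contains /v/ → not permitted
dald — violates constraint (iii): syllable 1 coda /ld/ has 2 consonants (> 1) → not permitted
Permitted: bu.u → 1.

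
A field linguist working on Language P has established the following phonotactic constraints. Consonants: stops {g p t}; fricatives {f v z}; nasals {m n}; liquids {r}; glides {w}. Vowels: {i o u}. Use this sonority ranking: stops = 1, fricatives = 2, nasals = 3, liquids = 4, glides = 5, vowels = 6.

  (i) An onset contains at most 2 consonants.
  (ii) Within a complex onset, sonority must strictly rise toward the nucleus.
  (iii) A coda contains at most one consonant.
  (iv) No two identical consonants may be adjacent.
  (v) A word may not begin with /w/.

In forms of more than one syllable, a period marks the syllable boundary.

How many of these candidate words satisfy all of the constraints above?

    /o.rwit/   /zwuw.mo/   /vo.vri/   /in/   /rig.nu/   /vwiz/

/o.rwit/ — σ1 onset /∅/, coda /∅/ ok; σ2 onset /rw/ (4→5 rises), coda /t/ ok → licit
/zwuw.mo/ — σ1 onset /zw/ (2→5 rises), coda /w/ ok; σ2 onset /m/, coda /∅/ ok → licit
/vo.vri/ — σ1 onset /v/, coda /∅/ ok; σ2 onset /vr/ (2→4 rises), coda /∅/ ok → licit
/in/ — σ1 onset /∅/, coda /n/ ok → licit
/rig.nu/ — σ1 onset /r/, coda /g/ ok; σ2 onset /n/, coda /∅/ ok → licit
/vwiz/ — σ1 onset /vw/ (2→5 rises), coda /z/ ok → licit
Licit: /o.rwit/, /zwuw.mo/, /vo.vri/, /in/, /rig.nu/, /vwiz/ → 6.

6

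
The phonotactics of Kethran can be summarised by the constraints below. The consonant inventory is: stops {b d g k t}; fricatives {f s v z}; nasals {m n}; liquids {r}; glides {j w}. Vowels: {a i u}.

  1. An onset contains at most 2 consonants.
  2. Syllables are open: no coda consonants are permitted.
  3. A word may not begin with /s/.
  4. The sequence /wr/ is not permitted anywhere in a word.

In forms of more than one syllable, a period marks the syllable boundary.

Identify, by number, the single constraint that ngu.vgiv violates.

ngu.vgiv: syllable 2 coda /v/ has 1 consonant (> 0).
This is a violation of constraint 2: "Syllables are open: no coda consonants are permitted."
The remaining constraints (1, 3, 4) are satisfied.

2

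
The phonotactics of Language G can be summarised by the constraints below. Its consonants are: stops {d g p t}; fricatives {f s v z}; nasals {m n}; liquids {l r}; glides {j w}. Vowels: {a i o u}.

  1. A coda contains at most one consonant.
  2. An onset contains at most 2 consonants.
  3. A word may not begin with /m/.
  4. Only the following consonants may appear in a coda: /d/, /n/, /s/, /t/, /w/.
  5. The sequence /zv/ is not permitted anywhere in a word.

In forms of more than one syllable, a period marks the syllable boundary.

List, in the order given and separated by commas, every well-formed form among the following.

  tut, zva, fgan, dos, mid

tut — σ1 onset /t/, coda /t/ ok → well-formed
zva — violates constraint 5: contains banned sequence /zv/ → ill-formed
fgan — σ1 onset /fg/ (2C), coda /n/ ok → well-formed
dos — σ1 onset /d/, coda /s/ ok → well-formed
mid — violates constraint 3: word begins with /m/ → ill-formed

tut, fgan, dos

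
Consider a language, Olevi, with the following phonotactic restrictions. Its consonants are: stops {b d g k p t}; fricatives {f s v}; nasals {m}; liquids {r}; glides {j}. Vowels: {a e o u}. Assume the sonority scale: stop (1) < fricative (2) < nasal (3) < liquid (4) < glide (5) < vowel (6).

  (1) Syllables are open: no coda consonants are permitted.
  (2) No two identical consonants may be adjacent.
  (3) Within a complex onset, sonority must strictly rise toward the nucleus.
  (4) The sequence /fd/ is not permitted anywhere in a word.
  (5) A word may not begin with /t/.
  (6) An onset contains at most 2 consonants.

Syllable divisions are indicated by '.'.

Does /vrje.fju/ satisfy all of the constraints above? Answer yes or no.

/vrje.fju/ — violates constraint 6: syllable 1 onset /vrj/ has 3 consonants (> 2) → ill-formed

no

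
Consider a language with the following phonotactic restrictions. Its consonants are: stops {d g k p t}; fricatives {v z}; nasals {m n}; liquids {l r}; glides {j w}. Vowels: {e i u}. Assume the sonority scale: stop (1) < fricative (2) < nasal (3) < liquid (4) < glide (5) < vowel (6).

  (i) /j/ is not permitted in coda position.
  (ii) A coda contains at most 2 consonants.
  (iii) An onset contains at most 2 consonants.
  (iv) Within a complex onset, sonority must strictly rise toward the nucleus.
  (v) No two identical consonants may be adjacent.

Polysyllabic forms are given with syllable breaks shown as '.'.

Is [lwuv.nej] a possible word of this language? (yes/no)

no

[lwuv.nej] — violates constraint (i): syllable 2 coda contains /j/ → ill-formed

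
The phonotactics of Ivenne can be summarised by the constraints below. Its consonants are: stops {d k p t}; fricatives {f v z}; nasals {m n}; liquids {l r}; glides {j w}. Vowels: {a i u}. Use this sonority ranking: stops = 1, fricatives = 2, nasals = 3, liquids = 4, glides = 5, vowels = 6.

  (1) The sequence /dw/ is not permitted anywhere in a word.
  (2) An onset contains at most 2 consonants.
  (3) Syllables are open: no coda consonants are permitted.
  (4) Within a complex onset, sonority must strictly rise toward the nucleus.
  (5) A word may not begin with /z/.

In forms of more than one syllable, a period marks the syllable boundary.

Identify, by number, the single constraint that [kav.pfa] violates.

[kav.pfa]: syllable 1 coda /v/ has 1 consonant (> 0).
This is a violation of constraint 3: "Syllables are open: no coda consonants are permitted."
The remaining constraints (1, 2, 4, 5) are satisfied.

3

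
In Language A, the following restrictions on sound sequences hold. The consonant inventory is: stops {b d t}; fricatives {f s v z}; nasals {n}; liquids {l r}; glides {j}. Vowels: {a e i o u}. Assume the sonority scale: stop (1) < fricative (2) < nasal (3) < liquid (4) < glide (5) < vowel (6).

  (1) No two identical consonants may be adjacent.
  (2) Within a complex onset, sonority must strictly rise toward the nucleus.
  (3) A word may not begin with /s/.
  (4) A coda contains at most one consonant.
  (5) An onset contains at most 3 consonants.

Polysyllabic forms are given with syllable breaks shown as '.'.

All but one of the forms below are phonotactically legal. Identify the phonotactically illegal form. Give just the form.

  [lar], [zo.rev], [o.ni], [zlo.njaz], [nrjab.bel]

[nrjab.bel]

[lar] — σ1 onset /l/, coda /r/ ok → phonotactically legal
[zo.rev] — σ1 onset /z/, coda /∅/ ok; σ2 onset /r/, coda /v/ ok → phonotactically legal
[o.ni] — σ1 onset /∅/, coda /∅/ ok; σ2 onset /n/, coda /∅/ ok → phonotactically legal
[zlo.njaz] — σ1 onset /zl/ (2→4 rises), coda /∅/ ok; σ2 onset /nj/ (3→5 rises), coda /z/ ok → phonotactically legal
[nrjab.bel] — violates constraint 1: adjacent identical consonants /bb/ → phonotactically illegal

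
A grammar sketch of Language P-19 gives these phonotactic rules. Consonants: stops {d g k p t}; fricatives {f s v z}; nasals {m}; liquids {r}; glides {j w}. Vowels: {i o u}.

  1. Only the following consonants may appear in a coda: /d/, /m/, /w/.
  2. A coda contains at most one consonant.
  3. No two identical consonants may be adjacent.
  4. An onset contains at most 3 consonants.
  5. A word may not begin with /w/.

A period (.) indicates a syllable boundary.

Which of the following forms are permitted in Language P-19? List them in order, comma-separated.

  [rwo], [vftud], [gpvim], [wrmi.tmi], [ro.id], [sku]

[rwo] — σ1 onset /rw/ (2C), coda /∅/ ok → permitted
[vftud] — σ1 onset /vft/ (3C), coda /d/ ok → permitted
[gpvim] — σ1 onset /gpv/ (3C), coda /m/ ok → permitted
[wrmi.tmi] — violates constraint 5: word begins with /w/ → not permitted
[ro.id] — σ1 onset /r/, coda /∅/ ok; σ2 onset /∅/, coda /d/ ok → permitted
[sku] — σ1 onset /sk/ (2C), coda /∅/ ok → permitted

[rwo], [vftud], [gpvim], [ro.id], [sku]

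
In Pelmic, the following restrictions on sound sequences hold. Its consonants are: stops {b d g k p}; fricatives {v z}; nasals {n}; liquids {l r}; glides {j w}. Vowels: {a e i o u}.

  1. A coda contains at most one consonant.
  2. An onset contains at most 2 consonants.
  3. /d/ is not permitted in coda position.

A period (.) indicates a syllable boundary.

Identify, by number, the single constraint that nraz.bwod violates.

nraz.bwod: syllable 2 coda contains /d/.
This is a violation of constraint 3: "/d/ is not permitted in coda position."
The remaining constraints (1, 2) are satisfied.

3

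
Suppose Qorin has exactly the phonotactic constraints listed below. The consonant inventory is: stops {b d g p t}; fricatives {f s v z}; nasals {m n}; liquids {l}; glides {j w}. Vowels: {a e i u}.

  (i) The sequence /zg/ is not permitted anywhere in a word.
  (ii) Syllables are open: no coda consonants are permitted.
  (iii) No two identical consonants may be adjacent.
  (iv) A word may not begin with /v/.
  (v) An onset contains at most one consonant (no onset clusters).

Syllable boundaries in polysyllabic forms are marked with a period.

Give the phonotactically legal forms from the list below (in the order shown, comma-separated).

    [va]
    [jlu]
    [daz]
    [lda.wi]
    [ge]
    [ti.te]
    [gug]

[va] — violates constraint (iv): word begins with /v/ → phonotactically illegal
[jlu] — violates constraint (v): syllable 1 onset /jl/ has 2 consonants (> 1) → phonotactically illegal
[daz] — violates constraint (ii): syllable 1 coda /z/ has 1 consonant (> 0) → phonotactically illegal
[lda.wi] — violates constraint (v): syllable 1 onset /ld/ has 2 consonants (> 1) → phonotactically illegal
[ge] — σ1 onset /g/, coda /∅/ ok → phonotactically legal
[ti.te] — σ1 onset /t/, coda /∅/ ok; σ2 onset /t/, coda /∅/ ok → phonotactically legal
[gug] — violates constraint (ii): syllable 1 coda /g/ has 1 consonant (> 0) → phonotactically illegal

[ge], [ti.te]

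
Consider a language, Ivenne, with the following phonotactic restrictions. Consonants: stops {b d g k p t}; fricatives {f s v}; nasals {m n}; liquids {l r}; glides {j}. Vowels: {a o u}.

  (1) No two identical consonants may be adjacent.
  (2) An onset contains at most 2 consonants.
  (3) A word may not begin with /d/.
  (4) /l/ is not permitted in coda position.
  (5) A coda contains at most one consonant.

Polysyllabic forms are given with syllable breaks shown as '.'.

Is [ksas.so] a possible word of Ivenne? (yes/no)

no

[ksas.so] — violates constraint 1: adjacent identical consonants /ss/ → not permitted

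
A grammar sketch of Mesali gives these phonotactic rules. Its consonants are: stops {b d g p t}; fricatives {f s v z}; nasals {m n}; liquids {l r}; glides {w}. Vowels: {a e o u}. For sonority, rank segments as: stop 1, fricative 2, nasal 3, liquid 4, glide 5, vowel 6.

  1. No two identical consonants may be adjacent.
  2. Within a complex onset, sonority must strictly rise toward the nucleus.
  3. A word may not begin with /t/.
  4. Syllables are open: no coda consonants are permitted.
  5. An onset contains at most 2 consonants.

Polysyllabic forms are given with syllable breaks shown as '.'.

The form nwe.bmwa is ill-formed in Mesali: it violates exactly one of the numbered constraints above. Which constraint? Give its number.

nwe.bmwa: syllable 2 onset /bmw/ has 3 consonants (> 2).
This is a violation of constraint 5: "An onset contains at most 2 consonants."
The remaining constraints (1, 2, 3, 4) are satisfied.

5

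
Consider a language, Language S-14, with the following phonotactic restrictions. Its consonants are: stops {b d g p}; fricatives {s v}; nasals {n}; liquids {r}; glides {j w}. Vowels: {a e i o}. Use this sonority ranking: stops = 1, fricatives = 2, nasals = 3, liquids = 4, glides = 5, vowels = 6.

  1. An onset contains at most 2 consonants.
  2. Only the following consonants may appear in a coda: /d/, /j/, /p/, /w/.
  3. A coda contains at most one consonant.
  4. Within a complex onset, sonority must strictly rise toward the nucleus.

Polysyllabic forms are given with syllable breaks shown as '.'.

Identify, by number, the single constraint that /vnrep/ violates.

/vnrep/: syllable 1 onset /vnr/ has 3 consonants (> 2).
This is a violation of constraint 1: "An onset contains at most 2 consonants."
The remaining constraints (2, 3, 4) are satisfied.

1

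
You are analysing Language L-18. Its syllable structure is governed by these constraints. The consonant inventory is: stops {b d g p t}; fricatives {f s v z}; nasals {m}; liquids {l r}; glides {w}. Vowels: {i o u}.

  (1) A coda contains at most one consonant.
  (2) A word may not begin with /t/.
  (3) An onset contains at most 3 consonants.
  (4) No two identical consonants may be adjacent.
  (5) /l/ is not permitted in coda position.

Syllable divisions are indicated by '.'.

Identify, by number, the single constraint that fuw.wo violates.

fuw.wo: adjacent identical consonants /ww/.
This is a violation of constraint 4: "No two identical consonants may be adjacent."
The remaining constraints (1, 2, 3, 5) are satisfied.

4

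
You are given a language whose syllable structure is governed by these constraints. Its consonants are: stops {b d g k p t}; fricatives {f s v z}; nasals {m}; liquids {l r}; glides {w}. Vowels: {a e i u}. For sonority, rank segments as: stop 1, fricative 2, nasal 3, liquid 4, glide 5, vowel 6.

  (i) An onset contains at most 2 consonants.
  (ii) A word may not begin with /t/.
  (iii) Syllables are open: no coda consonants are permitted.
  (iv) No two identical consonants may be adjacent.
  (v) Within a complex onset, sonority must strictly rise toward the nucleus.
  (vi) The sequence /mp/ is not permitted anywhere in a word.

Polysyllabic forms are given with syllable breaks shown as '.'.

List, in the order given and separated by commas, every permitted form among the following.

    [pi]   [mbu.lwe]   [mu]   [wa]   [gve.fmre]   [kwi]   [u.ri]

[pi], [mu], [wa], [kwi], [u.ri]

[pi] — σ1 onset /p/, coda /∅/ ok → permitted
[mbu.lwe] — violates constraint (v): syllable 1 onset /mb/: /m/ (nasal, 3) → /b/ (stop, 1) does not rise → not permitted
[mu] — σ1 onset /m/, coda /∅/ ok → permitted
[wa] — σ1 onset /w/, coda /∅/ ok → permitted
[gve.fmre] — violates constraint (i): syllable 2 onset /fmr/ has 3 consonants (> 2) → not permitted
[kwi] — σ1 onset /kw/ (1→5 rises), coda /∅/ ok → permitted
[u.ri] — σ1 onset /∅/, coda /∅/ ok; σ2 onset /r/, coda /∅/ ok → permitted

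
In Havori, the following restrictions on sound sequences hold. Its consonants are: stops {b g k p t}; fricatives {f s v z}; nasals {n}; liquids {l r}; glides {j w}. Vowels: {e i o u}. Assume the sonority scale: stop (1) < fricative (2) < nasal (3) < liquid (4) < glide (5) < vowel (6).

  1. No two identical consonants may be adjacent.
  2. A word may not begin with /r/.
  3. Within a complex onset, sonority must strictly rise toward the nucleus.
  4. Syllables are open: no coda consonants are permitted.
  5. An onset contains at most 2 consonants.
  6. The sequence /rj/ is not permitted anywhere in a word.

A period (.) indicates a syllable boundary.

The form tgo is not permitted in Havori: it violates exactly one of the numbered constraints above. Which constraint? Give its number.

3

tgo: syllable 1 onset /tg/: /t/ (stop, 1) → /g/ (stop, 1) does not rise.
This is a violation of constraint 3: "Within a complex onset, sonority must strictly rise toward the nucleus."
The remaining constraints (1, 2, 4, 5, 6) are satisfied.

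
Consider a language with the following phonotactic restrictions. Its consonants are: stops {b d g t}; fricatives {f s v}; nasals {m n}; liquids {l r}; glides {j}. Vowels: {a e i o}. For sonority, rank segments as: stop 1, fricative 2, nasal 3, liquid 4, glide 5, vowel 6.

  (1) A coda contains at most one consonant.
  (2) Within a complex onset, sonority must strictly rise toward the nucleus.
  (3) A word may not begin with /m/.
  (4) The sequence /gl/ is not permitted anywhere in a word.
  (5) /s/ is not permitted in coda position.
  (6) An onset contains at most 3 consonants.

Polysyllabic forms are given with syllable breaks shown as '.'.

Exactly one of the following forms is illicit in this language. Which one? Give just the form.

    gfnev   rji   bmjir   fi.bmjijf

gfnev — σ1 onset /gfn/ (1→2→3 rises), coda /v/ ok → licit
rji — σ1 onset /rj/ (4→5 rises), coda /∅/ ok → licit
bmjir — σ1 onset /bmj/ (1→3→5 rises), coda /r/ ok → licit
fi.bmjijf — violates constraint 1: syllable 2 coda /jf/ has 2 consonants (> 1) → illicit

fi.bmjijf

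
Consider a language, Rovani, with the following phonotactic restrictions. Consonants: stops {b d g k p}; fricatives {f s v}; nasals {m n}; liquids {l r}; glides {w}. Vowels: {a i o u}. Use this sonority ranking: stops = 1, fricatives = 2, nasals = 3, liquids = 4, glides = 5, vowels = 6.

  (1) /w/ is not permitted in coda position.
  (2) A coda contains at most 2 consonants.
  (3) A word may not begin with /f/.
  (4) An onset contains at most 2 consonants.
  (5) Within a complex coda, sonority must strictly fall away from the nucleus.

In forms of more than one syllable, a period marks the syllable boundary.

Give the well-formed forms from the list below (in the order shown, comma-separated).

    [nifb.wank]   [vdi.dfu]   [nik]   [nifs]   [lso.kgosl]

[nifb.wank], [vdi.dfu], [nik]

[nifb.wank] — σ1 onset /n/, coda /fb/ (2→1 falls) ok; σ2 onset /w/, coda /nk/ (3→1 falls) ok → well-formed
[vdi.dfu] — σ1 onset /vd/ (2C), coda /∅/ ok; σ2 onset /df/ (2C), coda /∅/ ok → well-formed
[nik] — σ1 onset /n/, coda /k/ ok → well-formed
[nifs] — violates constraint 5: syllable 1 coda /fs/: /f/ (fricative, 2) → /s/ (fricative, 2) does not fall → ill-formed
[lso.kgosl] — violates constraint 5: syllable 2 coda /sl/: /s/ (fricative, 2) → /l/ (liquid, 4) does not fall → ill-formed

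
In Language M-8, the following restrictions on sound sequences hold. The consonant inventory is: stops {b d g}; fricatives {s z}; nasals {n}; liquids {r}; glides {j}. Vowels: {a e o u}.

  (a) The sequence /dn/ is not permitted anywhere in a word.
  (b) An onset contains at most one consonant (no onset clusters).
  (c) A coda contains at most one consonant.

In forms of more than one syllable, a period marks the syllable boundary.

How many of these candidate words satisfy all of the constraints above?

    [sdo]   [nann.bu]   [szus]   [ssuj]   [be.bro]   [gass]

0

[sdo] — violates constraint (b): syllable 1 onset /sd/ has 2 consonants (> 1) → illicit
[nann.bu] — violates constraint (c): syllable 1 coda /nn/ has 2 consonants (> 1) → illicit
[szus] — violates constraint (b): syllable 1 onset /sz/ has 2 consonants (> 1) → illicit
[ssuj] — violates constraint (b): syllable 1 onset /ss/ has 2 consonants (> 1) → illicit
[be.bro] — violates constraint (b): syllable 2 onset /br/ has 2 consonants (> 1) → illicit
[gass] — violates constraint (c): syllable 1 coda /ss/ has 2 consonants (> 1) → illicit
No form is licit → 0.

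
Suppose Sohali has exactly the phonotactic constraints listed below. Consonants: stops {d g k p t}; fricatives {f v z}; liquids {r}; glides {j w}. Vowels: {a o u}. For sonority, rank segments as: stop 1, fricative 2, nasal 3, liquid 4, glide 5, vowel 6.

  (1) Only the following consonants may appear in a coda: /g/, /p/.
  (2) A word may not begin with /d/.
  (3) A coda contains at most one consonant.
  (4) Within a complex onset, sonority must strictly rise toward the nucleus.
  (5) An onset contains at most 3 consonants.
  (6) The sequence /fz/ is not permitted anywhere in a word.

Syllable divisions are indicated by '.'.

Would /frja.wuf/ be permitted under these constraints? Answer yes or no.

/frja.wuf/ — violates constraint 1: syllable 2 coda contains /f/, which is not a licensed coda consonant → not permitted

no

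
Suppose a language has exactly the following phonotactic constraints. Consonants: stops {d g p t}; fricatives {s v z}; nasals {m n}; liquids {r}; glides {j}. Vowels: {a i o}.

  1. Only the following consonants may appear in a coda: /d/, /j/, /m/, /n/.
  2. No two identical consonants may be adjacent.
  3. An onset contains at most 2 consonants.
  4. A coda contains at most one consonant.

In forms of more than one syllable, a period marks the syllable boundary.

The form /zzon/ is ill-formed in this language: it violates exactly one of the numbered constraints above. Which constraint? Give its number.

/zzon/: adjacent identical consonants /zz/.
This is a violation of constraint 2: "No two identical consonants may be adjacent."
The remaining constraints (1, 3, 4) are satisfied.

2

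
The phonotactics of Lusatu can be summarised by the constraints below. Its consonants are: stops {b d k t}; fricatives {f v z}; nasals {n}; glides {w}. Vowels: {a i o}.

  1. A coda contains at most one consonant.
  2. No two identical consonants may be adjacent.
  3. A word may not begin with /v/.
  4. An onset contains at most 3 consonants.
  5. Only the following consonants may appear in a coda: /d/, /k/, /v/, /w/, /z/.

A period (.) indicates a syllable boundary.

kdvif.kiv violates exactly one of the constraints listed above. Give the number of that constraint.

kdvif.kiv: syllable 1 coda contains /f/, which is not a licensed coda consonant.
This is a violation of constraint 5: "Only the following consonants may appear in a coda: /d/, /k/, /v/, /w/, /z/."
The remaining constraints (1, 2, 3, 4) are satisfied.

5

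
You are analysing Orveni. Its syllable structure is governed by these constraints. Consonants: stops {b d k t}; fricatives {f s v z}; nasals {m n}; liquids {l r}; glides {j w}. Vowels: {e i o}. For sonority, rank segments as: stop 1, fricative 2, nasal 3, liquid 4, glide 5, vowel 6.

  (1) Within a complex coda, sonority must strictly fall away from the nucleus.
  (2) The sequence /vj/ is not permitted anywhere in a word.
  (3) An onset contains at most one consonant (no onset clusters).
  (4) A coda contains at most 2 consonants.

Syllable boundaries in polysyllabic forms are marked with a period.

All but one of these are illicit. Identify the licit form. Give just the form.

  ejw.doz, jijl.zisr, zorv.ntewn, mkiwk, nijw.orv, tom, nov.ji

tom

ejw.doz — violates constraint 1: syllable 1 coda /jw/: /j/ (glide, 5) → /w/ (glide, 5) does not fall → illicit
jijl.zisr — violates constraint 1: syllable 2 coda /sr/: /s/ (fricative, 2) → /r/ (liquid, 4) does not fall → illicit
zorv.ntewn — violates constraint 3: syllable 2 onset /nt/ has 2 consonants (> 1) → illicit
mkiwk — violates constraint 3: syllable 1 onset /mk/ has 2 consonants (> 1) → illicit
nijw.orv — violates constraint 1: syllable 1 coda /jw/: /j/ (glide, 5) → /w/ (glide, 5) does not fall → illicit
tom — σ1 onset /t/, coda /m/ ok → licit
nov.ji — violates constraint 2: contains banned sequence /vj/ → illicit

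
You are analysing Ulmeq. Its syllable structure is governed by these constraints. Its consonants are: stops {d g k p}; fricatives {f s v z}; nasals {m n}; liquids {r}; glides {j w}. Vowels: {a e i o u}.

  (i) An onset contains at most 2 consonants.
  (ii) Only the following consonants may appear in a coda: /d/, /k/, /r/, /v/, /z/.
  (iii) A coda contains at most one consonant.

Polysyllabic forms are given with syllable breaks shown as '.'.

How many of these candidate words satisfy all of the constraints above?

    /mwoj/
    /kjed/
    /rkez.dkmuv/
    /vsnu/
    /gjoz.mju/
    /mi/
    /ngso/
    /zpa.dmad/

/mwoj/ — violates constraint (ii): syllable 1 coda contains /j/, which is not a licensed coda consonant → phonotactically illegal
/kjed/ — σ1 onset /kj/ (2C), coda /d/ ok → phonotactically legal
/rkez.dkmuv/ — violates constraint (i): syllable 2 onset /dkm/ has 3 consonants (> 2) → phonotactically illegal
/vsnu/ — violates constraint (i): syllable 1 onset /vsn/ has 3 consonants (> 2) → phonotactically illegal
/gjoz.mju/ — σ1 onset /gj/ (2C), coda /z/ ok; σ2 onset /mj/ (2C), coda /∅/ ok → phonotactically legal
/mi/ — σ1 onset /m/, coda /∅/ ok → phonotactically legal
/ngso/ — violates constraint (i): syllable 1 onset /ngs/ has 3 consonants (> 2) → phonotactically illegal
/zpa.dmad/ — σ1 onset /zp/ (2C), coda /∅/ ok; σ2 onset /dm/ (2C), coda /d/ ok → phonotactically legal
Phonotactically legal: /kjed/, /gjoz.mju/, /mi/, /zpa.dmad/ → 4.

4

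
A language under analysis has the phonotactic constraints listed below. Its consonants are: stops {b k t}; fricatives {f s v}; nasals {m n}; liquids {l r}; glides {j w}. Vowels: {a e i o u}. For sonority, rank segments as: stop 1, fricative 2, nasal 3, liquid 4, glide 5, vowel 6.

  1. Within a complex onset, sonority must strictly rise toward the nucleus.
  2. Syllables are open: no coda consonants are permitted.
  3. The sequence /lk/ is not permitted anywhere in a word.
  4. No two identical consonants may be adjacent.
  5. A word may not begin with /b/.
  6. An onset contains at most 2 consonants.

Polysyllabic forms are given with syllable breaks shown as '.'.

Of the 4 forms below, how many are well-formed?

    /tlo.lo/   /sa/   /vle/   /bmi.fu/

/tlo.lo/ — σ1 onset /tl/ (1→4 rises), coda /∅/ ok; σ2 onset /l/, coda /∅/ ok → well-formed
/sa/ — σ1 onset /s/, coda /∅/ ok → well-formed
/vle/ — σ1 onset /vl/ (2→4 rises), coda /∅/ ok → well-formed
/bmi.fu/ — violates constraint 5: word begins with /b/ → ill-formed
Well-formed: /tlo.lo/, /sa/, /vle/ → 3.

3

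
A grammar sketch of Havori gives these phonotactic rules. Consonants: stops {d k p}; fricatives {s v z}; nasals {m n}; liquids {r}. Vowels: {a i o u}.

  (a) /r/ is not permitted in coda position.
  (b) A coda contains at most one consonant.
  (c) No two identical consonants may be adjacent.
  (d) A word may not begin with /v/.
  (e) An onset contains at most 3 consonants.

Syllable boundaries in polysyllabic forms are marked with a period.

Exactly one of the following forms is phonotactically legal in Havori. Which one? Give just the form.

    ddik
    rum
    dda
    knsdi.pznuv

rum

ddik — violates constraint (c): adjacent identical consonants /dd/ → phonotactically illegal
rum — σ1 onset /r/, coda /m/ ok → phonotactically legal
dda — violates constraint (c): adjacent identical consonants /dd/ → phonotactically illegal
knsdi.pznuv — violates constraint (e): syllable 1 onset /knsd/ has 4 consonants (> 3) → phonotactically illegal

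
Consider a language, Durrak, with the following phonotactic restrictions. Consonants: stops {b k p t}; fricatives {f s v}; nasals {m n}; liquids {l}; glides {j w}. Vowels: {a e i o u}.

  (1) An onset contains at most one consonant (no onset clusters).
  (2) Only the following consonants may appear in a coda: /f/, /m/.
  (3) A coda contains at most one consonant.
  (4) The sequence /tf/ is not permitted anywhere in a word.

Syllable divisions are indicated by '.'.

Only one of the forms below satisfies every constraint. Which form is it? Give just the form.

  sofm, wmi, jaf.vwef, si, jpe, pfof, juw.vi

si

sofm — violates constraint 3: syllable 1 coda /fm/ has 2 consonants (> 1) → phonotactically illegal
wmi — violates constraint 1: syllable 1 onset /wm/ has 2 consonants (> 1) → phonotactically illegal
jaf.vwef — violates constraint 1: syllable 2 onset /vw/ has 2 consonants (> 1) → phonotactically illegal
si — σ1 onset /s/, coda /∅/ ok → phonotactically legal
jpe — violates constraint 1: syllable 1 onset /jp/ has 2 consonants (> 1) → phonotactically illegal
pfof — violates constraint 1: syllable 1 onset /pf/ has 2 consonants (> 1) → phonotactically illegal
juw.vi — violates constraint 2: syllable 1 coda contains /w/, which is not a licensed coda consonant → phonotactically illegal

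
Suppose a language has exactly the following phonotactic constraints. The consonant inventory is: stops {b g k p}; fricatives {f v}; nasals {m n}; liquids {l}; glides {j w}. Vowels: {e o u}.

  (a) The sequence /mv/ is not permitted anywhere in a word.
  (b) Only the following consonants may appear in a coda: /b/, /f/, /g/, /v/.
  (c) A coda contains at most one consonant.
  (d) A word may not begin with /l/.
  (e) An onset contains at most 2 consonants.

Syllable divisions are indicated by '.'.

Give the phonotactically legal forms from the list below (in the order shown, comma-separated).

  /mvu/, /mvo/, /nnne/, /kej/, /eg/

/mvu/ — violates constraint (a): contains banned sequence /mv/ → phonotactically illegal
/mvo/ — violates constraint (a): contains banned sequence /mv/ → phonotactically illegal
/nnne/ — violates constraint (e): syllable 1 onset /nnn/ has 3 consonants (> 2) → phonotactically illegal
/kej/ — violates constraint (b): syllable 1 coda contains /j/, which is not a licensed coda consonant → phonotactically illegal
/eg/ — σ1 onset /∅/, coda /g/ ok → phonotactically legal

/eg/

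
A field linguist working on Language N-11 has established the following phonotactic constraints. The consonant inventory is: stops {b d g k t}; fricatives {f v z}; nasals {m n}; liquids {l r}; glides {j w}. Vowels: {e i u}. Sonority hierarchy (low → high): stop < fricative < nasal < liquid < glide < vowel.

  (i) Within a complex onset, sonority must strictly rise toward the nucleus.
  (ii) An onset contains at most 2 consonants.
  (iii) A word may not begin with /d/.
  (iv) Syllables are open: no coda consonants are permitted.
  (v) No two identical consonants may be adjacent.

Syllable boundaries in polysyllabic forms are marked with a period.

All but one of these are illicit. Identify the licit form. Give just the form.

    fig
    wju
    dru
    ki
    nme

fig — violates constraint (iv): syllable 1 coda /g/ has 1 consonant (> 0) → illicit
wju — violates constraint (i): syllable 1 onset /wj/: /w/ (glide, 5) → /j/ (glide, 5) does not rise → illicit
dru — violates constraint (iii): word begins with /d/ → illicit
ki — σ1 onset /k/, coda /∅/ ok → licit
nme — violates constraint (i): syllable 1 onset /nm/: /n/ (nasal, 3) → /m/ (nasal, 3) does not rise → illicit

ki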